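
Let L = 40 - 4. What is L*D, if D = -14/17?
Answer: -504/17 ≈ -29.647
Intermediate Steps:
D = -14/17 (D = -14*1/17 = -14/17 ≈ -0.82353)
L = 36
L*D = 36*(-14/17) = -504/17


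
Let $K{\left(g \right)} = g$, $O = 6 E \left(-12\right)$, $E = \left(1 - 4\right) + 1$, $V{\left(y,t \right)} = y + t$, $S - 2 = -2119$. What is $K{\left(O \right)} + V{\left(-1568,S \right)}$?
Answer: $-3541$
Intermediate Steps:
$S = -2117$ ($S = 2 - 2119 = -2117$)
$V{\left(y,t \right)} = t + y$
$E = -2$ ($E = -3 + 1 = -2$)
$O = 144$ ($O = 6 \left(-2\right) \left(-12\right) = \left(-12\right) \left(-12\right) = 144$)
$K{\left(O \right)} + V{\left(-1568,S \right)} = 144 - 3685 = -3541$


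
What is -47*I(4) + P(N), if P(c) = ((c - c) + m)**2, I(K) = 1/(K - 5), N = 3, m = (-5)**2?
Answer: 672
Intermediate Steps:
m = 25
I(K) = 1/(-5 + K)
P(c) = 625 (P(c) = ((c - c) + 25)**2 = (0 + 25)**2 = 25**2 = 625)
-47*I(4) + P(N) = -47/(-5 + 4) + 625 = -47/(-1) + 625 = -47*(-1) + 625 = 47 + 625 = 672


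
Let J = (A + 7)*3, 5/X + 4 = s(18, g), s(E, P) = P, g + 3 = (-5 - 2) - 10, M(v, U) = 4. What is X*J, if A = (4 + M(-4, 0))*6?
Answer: -275/8 ≈ -34.375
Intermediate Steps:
g = -20 (g = -3 + ((-5 - 2) - 10) = -3 + (-7 - 10) = -3 - 17 = -20)
A = 48 (A = (4 + 4)*6 = 8*6 = 48)
X = -5/24 (X = 5/(-4 - 20) = 5/(-24) = 5*(-1/24) = -5/24 ≈ -0.20833)
J = 165 (J = (48 + 7)*3 = 55*3 = 165)
X*J = -5/24*165 = -275/8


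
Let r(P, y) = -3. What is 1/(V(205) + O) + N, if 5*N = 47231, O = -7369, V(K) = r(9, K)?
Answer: 348186927/36860 ≈ 9446.2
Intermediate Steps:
V(K) = -3
N = 47231/5 (N = (1/5)*47231 = 47231/5 ≈ 9446.2)
1/(V(205) + O) + N = 1/(-3 - 7369) + 47231/5 = 1/(-7372) + 47231/5 = -1/7372 + 47231/5 = 348186927/36860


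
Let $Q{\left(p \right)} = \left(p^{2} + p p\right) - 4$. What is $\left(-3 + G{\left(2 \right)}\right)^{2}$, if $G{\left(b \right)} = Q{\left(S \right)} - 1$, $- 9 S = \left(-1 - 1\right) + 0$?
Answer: $\frac{409600}{6561} \approx 62.43$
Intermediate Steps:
$S = \frac{2}{9}$ ($S = - \frac{\left(-1 - 1\right) + 0}{9} = - \frac{-2 + 0}{9} = \left(- \frac{1}{9}\right) \left(-2\right) = \frac{2}{9} \approx 0.22222$)
$Q{\left(p \right)} = -4 + 2 p^{2}$ ($Q{\left(p \right)} = \left(p^{2} + p^{2}\right) - 4 = 2 p^{2} - 4 = -4 + 2 p^{2}$)
$G{\left(b \right)} = - \frac{397}{81}$ ($G{\left(b \right)} = \left(-4 + 2 \left(\frac{2}{9}\right)^{2}\right) - 1 = \left(-4 + 2 \cdot \frac{4}{81}\right) - 1 = \left(-4 + \frac{8}{81}\right) - 1 = - \frac{316}{81} - 1 = - \frac{397}{81}$)
$\left(-3 + G{\left(2 \right)}\right)^{2} = \left(-3 - \frac{397}{81}\right)^{2} = \left(- \frac{640}{81}\right)^{2} = \frac{409600}{6561}$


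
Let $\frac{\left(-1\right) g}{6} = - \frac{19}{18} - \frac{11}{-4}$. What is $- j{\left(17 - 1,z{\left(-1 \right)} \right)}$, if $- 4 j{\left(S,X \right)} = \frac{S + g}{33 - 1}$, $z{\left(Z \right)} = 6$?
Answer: $\frac{35}{768} \approx 0.045573$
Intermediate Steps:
$g = - \frac{61}{6}$ ($g = - 6 \left(- \frac{19}{18} - \frac{11}{-4}\right) = - 6 \left(\left(-19\right) \frac{1}{18} - - \frac{11}{4}\right) = - 6 \left(- \frac{19}{18} + \frac{11}{4}\right) = \left(-6\right) \frac{61}{36} = - \frac{61}{6} \approx -10.167$)
$j{\left(S,X \right)} = \frac{61}{768} - \frac{S}{128}$ ($j{\left(S,X \right)} = - \frac{\left(S - \frac{61}{6}\right) \frac{1}{33 - 1}}{4} = - \frac{\left(- \frac{61}{6} + S\right) \frac{1}{32}}{4} = - \frac{- \frac{61}{192} + \frac{S}{32}}{4} = \frac{61}{768} - \frac{S}{128}$)
$- j{\left(17 - 1,z{\left(-1 \right)} \right)} = - (\frac{61}{768} - \frac{17 - 1}{128}) = - (\frac{61}{768} - \frac{1}{8}) = \left(-1\right) \left(- \frac{35}{768}\right) = \frac{35}{768}$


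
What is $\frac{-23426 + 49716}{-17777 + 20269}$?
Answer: $\frac{13145}{1246} \approx 10.55$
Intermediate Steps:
$\frac{-23426 + 49716}{-17777 + 20269} = \frac{26290}{2492} = 26290 \cdot \frac{1}{2492} = \frac{13145}{1246}$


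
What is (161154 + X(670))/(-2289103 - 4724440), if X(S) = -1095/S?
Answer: -21594417/939814762 ≈ -0.022977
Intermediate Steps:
(161154 + X(670))/(-2289103 - 4724440) = (161154 - 1095/670)/(-2289103 - 4724440) = (161154 - 1095*1/670)/(-7013543) = (161154 - 219/134)*(-1/7013543) = (21594417/134)*(-1/7013543) = -21594417/939814762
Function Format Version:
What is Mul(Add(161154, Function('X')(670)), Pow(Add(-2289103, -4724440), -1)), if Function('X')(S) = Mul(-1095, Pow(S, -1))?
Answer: Rational(-21594417, 939814762) ≈ -0.022977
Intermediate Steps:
Mul(Add(161154, Function('X')(670)), Pow(Add(-2289103, -4724440), -1)) = Mul(Add(161154, Mul(-1095, Pow(670, -1))), Pow(Add(-2289103, -4724440), -1)) = Mul(Add(161154, Mul(-1095, Rational(1, 670))), Pow(-7013543, -1)) = Mul(Add(161154, Rational(-219, 134)), Rational(-1, 7013543)) = Mul(Rational(21594417, 134), Rational(-1, 7013543)) = Rational(-21594417, 939814762)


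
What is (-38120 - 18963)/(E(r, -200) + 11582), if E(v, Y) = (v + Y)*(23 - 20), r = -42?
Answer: -57083/10856 ≈ -5.2582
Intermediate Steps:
E(v, Y) = 3*Y + 3*v (E(v, Y) = (Y + v)*3 = 3*Y + 3*v)
(-38120 - 18963)/(E(r, -200) + 11582) = (-38120 - 18963)/((3*(-200) + 3*(-42)) + 11582) = -57083/((-600 - 126) + 11582) = -57083/(-726 + 11582) = -57083/10856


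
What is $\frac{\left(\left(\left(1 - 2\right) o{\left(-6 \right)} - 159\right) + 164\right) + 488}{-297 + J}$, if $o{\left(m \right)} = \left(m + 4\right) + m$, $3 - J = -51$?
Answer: $- \frac{167}{81} \approx -2.0617$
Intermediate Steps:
$J = 54$ ($J = 3 - -51 = 3 + 51 = 54$)
$o{\left(m \right)} = 4 + 2 m$ ($o{\left(m \right)} = \left(4 + m\right) + m = 4 + 2 m$)
$\frac{\left(\left(\left(1 - 2\right) o{\left(-6 \right)} - 159\right) + 164\right) + 488}{-297 + J} = \frac{\left(\left(\left(1 - 2\right) \left(4 + 2 \left(-6\right)\right) - 159\right) + 164\right) + 488}{-297 + 54} = \frac{\left(\left(\left(1 - 2\right) \left(4 - 12\right) - 159\right) + 164\right) + 488}{-243} = \left(\left(\left(\left(-1\right) \left(-8\right) - 159\right) + 164\right) + 488\right) \left(- \frac{1}{243}\right) = \left(\left(\left(8 - 159\right) + 164\right) + 488\right) \left(- \frac{1}{243}\right) = \left(\left(-151 + 164\right) + 488\right) \left(- \frac{1}{243}\right) = \left(13 + 488\right) \left(- \frac{1}{243}\right) = 501 \left(- \frac{1}{243}\right) = - \frac{167}{81}$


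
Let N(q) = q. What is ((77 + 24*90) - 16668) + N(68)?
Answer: -14363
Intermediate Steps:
((77 + 24*90) - 16668) + N(68) = ((77 + 24*90) - 16668) + 68 = ((77 + 2160) - 16668) + 68 = (2237 - 16668) + 68 = -14431 + 68 = -14363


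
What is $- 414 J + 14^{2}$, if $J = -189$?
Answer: $78442$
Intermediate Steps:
$- 414 J + 14^{2} = \left(-414\right) \left(-189\right) + 14^{2} = 78246 + 196 = 78442$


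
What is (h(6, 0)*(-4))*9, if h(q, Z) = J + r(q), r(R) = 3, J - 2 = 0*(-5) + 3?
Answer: -288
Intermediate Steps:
J = 5 (J = 2 + (0*(-5) + 3) = 2 + (0 + 3) = 2 + 3 = 5)
h(q, Z) = 8 (h(q, Z) = 5 + 3 = 8)
(h(6, 0)*(-4))*9 = (8*(-4))*9 = -32*9 = -288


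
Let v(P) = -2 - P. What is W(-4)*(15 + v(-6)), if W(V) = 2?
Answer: 38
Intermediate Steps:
W(-4)*(15 + v(-6)) = 2*(15 + (-2 - 1*(-6))) = 2*(15 + (-2 + 6)) = 2*(15 + 4) = 2*19 = 38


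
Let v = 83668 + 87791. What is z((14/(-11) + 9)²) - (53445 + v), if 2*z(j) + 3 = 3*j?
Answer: -27202728/121 ≈ -2.2482e+5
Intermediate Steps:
v = 171459
z(j) = -3/2 + 3*j/2 (z(j) = -3/2 + (3*j)/2 = -3/2 + 3*j/2)
z((14/(-11) + 9)²) - (53445 + v) = (-3/2 + 3*(14/(-11) + 9)²/2) - (53445 + 171459) = (-3/2 + 3*(14*(-1/11) + 9)²/2) - 1*224904 = (-3/2 + 3*(-14/11 + 9)²/2) - 224904 = (-3/2 + 3*(85/11)²/2) - 224904 = (-3/2 + (3/2)*(7225/121)) - 224904 = (-3/2 + 21675/242) - 224904 = 10656/121 - 224904 = -27202728/121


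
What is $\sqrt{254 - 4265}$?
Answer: $i \sqrt{4011} \approx 63.332 i$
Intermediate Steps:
$\sqrt{254 - 4265} = \sqrt{-4011} = i \sqrt{4011}$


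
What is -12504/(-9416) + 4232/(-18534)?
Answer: 11993789/10907259 ≈ 1.0996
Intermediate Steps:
-12504/(-9416) + 4232/(-18534) = -12504*(-1/9416) + 4232*(-1/18534) = 1563/1177 - 2116/9267 = 11993789/10907259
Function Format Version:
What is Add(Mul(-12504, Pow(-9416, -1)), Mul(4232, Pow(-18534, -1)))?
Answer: Rational(11993789, 10907259) ≈ 1.0996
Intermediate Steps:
Add(Mul(-12504, Pow(-9416, -1)), Mul(4232, Pow(-18534, -1))) = Add(Mul(-12504, Rational(-1, 9416)), Mul(4232, Rational(-1, 18534))) = Add(Rational(1563, 1177), Rational(-2116, 9267)) = Rational(11993789, 10907259)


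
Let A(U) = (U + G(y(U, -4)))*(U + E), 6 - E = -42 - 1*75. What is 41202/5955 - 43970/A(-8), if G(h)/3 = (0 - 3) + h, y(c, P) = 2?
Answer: 20930792/502205 ≈ 41.678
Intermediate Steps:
G(h) = -9 + 3*h (G(h) = 3*((0 - 3) + h) = 3*(-3 + h) = -9 + 3*h)
E = 123 (E = 6 - (-42 - 1*75) = 6 - (-42 - 75) = 6 - 1*(-117) = 6 + 117 = 123)
A(U) = (-3 + U)*(123 + U) (A(U) = (U + (-9 + 3*2))*(U + 123) = (U + (-9 + 6))*(123 + U) = (U - 3)*(123 + U) = (-3 + U)*(123 + U))
41202/5955 - 43970/A(-8) = 41202/5955 - 43970/(-369 + (-8)**2 + 120*(-8)) = 41202*(1/5955) - 43970/(-369 + 64 - 960) = 13734/1985 - 43970/(-1265) = 13734/1985 - 43970*(-1/1265) = 13734/1985 + 8794/253 = 20930792/502205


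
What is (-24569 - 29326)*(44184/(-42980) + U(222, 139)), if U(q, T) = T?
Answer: -2282852073/307 ≈ -7.4360e+6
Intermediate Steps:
(-24569 - 29326)*(44184/(-42980) + U(222, 139)) = (-24569 - 29326)*(44184/(-42980) + 139) = -53895*(44184*(-1/42980) + 139) = -53895*(-1578/1535 + 139) = -53895*211787/1535 = -2282852073/307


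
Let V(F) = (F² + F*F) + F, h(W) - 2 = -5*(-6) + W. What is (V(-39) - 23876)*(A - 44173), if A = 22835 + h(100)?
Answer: 442632838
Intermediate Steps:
h(W) = 32 + W (h(W) = 2 + (-5*(-6) + W) = 2 + (30 + W) = 32 + W)
V(F) = F + 2*F² (V(F) = (F² + F²) + F = 2*F² + F = F + 2*F²)
A = 22967 (A = 22835 + (32 + 100) = 22835 + 132 = 22967)
(V(-39) - 23876)*(A - 44173) = (-39*(1 + 2*(-39)) - 23876)*(22967 - 44173) = (-39*(1 - 78) - 23876)*(-21206) = (-39*(-77) - 23876)*(-21206) = (3003 - 23876)*(-21206) = -20873*(-21206) = 442632838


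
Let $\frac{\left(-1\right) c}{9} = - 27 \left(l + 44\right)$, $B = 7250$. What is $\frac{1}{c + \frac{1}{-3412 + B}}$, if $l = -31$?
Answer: $\frac{3838}{12124243} \approx 0.00031656$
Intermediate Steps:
$c = 3159$ ($c = - 9 \left(- 27 \left(-31 + 44\right)\right) = - 9 \left(\left(-27\right) 13\right) = \left(-9\right) \left(-351\right) = 3159$)
$\frac{1}{c + \frac{1}{-3412 + B}} = \frac{1}{3159 + \frac{1}{-3412 + 7250}} = \frac{1}{3159 + \frac{1}{3838}} = \frac{1}{\frac{12124243}{3838}} = \frac{3838}{12124243}$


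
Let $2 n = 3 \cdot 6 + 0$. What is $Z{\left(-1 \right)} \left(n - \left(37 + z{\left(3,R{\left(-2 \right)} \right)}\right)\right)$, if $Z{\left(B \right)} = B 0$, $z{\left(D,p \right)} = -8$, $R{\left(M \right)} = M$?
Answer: $0$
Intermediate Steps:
$n = 9$ ($n = \frac{3 \cdot 6 + 0}{2} = \frac{18 + 0}{2} = \frac{1}{2} \cdot 18 = 9$)
$Z{\left(B \right)} = 0$
$Z{\left(-1 \right)} \left(n - \left(37 + z{\left(3,R{\left(-2 \right)} \right)}\right)\right) = 0 \left(9 - 29\right) = 0 \left(-20\right) = 0$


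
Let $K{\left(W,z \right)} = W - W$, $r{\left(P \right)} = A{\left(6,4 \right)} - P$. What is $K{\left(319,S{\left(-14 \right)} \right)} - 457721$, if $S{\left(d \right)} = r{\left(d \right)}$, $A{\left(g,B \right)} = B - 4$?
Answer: $-457721$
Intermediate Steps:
$A{\left(g,B \right)} = -4 + B$ ($A{\left(g,B \right)} = B - 4 = -4 + B$)
$r{\left(P \right)} = - P$ ($r{\left(P \right)} = \left(-4 + 4\right) - P = 0 - P = - P$)
$S{\left(d \right)} = - d$
$K{\left(W,z \right)} = 0$
$K{\left(319,S{\left(-14 \right)} \right)} - 457721 = 0 - 457721 = -457721$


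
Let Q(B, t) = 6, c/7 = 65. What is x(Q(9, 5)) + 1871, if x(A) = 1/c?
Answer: 851306/455 ≈ 1871.0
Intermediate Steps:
c = 455 (c = 7*65 = 455)
x(A) = 1/455
x(Q(9, 5)) + 1871 = 1/455 + 1871 = 851306/455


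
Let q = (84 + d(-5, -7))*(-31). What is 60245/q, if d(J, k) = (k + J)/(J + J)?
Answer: -301225/13206 ≈ -22.810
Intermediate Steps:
d(J, k) = (J + k)/(2*J) (d(J, k) = (J + k)/((2*J)) = (J + k)*(1/(2*J)) = (J + k)/(2*J))
q = -13206/5 (q = (84 + (½)*(-5 - 7)/(-5))*(-31) = (84 + (½)*(-⅕)*(-12))*(-31) = (84 + 6/5)*(-31) = (426/5)*(-31) = -13206/5 ≈ -2641.2)
60245/q = 60245/(-13206/5) = 60245*(-5/13206) = -301225/13206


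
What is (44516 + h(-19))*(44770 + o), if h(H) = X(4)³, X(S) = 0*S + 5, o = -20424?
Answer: 1086829786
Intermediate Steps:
X(S) = 5 (X(S) = 0 + 5 = 5)
h(H) = 125 (h(H) = 5³ = 125)
(44516 + h(-19))*(44770 + o) = (44516 + 125)*(44770 - 20424) = 44641*24346 = 1086829786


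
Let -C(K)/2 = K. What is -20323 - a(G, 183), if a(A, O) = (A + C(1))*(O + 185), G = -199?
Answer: 53645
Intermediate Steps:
C(K) = -2*K
a(A, O) = (-2 + A)*(185 + O) (a(A, O) = (A - 2*1)*(O + 185) = (A - 2)*(185 + O) = (-2 + A)*(185 + O))
-20323 - a(G, 183) = -20323 - (-370 - 2*183 + 185*(-199) - 199*183) = -20323 - (-370 - 366 - 36815 - 36417) = -20323 - 1*(-73968) = -20323 + 73968 = 53645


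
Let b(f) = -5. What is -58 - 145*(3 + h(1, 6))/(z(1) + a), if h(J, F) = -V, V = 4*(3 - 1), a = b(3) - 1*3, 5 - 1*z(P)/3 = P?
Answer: 493/4 ≈ 123.25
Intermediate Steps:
z(P) = 15 - 3*P
a = -8 (a = -5 - 1*3 = -5 - 3 = -8)
V = 8 (V = 4*2 = 8)
h(J, F) = -8 (h(J, F) = -1*8 = -8)
-58 - 145*(3 + h(1, 6))/(z(1) + a) = -58 - 145*(3 - 8)/((15 - 3*1) - 8) = -58 - (-725)/((15 - 3) - 8) = -58 - (-725)/(12 - 8) = -58 - (-725)/4 = -58 - 145*(-5/4) = -58 + 725/4 = 493/4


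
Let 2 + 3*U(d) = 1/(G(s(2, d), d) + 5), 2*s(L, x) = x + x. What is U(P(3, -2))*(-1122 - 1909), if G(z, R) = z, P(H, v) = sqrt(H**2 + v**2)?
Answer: 57589/36 + 3031*sqrt(13)/36 ≈ 1903.3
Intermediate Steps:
s(L, x) = x (s(L, x) = (x + x)/2 = (2*x)/2 = x)
U(d) = -2/3 + 1/(3*(5 + d)) (U(d) = -2/3 + 1/(3*(d + 5)) = -2/3 + 1/(3*(5 + d)))
U(P(3, -2))*(-1122 - 1909) = ((-9 - 2*sqrt(3**2 + (-2)**2))/(3*(5 + sqrt(3**2 + (-2)**2))))*(-1122 - 1909) = ((-9 - 2*sqrt(9 + 4))/(3*(5 + sqrt(9 + 4))))*(-3031) = ((-9 - 2*sqrt(13))/(3*(5 + sqrt(13))))*(-3031) = -3031*(-9 - 2*sqrt(13))/(3*(5 + sqrt(13)))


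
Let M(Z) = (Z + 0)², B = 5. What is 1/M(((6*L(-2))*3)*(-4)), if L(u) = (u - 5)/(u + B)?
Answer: 1/28224 ≈ 3.5431e-5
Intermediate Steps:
L(u) = (-5 + u)/(5 + u) (L(u) = (u - 5)/(u + 5) = (-5 + u)/(5 + u))
M(Z) = Z²
1/M(((6*L(-2))*3)*(-4)) = 1/((((6*((-5 - 2)/(5 - 2)))*3)*(-4))²) = 1/((((6*(-7/3))*3)*(-4))²) = 1/((-14*3*(-4))²) = 1/((-42*(-4))²) = 1/(168²) = 1/28224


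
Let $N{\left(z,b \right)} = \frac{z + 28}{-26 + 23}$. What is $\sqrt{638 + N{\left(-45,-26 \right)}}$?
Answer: $\frac{\sqrt{5793}}{3} \approx 25.371$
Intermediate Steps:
$N{\left(z,b \right)} = - \frac{28}{3} - \frac{z}{3}$ ($N{\left(z,b \right)} = \frac{28 + z}{-3} = \left(28 + z\right) \left(- \frac{1}{3}\right) = - \frac{28}{3} - \frac{z}{3}$)
$\sqrt{638 + N{\left(-45,-26 \right)}} = \sqrt{638 - - \frac{17}{3}} = \sqrt{638 + \left(- \frac{28}{3} + 15\right)} = \sqrt{638 + \frac{17}{3}} = \sqrt{\frac{1931}{3}} = \frac{\sqrt{5793}}{3}$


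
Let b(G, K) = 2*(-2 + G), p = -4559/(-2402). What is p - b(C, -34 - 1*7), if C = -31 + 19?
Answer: 71815/2402 ≈ 29.898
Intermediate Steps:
C = -12
p = 4559/2402 (p = -4559*(-1/2402) = 4559/2402 ≈ 1.8980)
b(G, K) = -4 + 2*G
p - b(C, -34 - 1*7) = 4559/2402 - (-4 + 2*(-12)) = 4559/2402 - (-4 - 24) = 4559/2402 - 1*(-28) = 4559/2402 + 28 = 71815/2402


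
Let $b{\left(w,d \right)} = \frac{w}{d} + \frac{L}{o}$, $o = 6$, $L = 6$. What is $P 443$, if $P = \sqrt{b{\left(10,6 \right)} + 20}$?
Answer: $\frac{886 \sqrt{51}}{3} \approx 2109.1$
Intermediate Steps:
$b{\left(w,d \right)} = 1 + \frac{w}{d}$ ($b{\left(w,d \right)} = \frac{w}{d} + \frac{6}{6} = \frac{w}{d} + 6 \cdot \frac{1}{6} = \frac{w}{d} + 1 = 1 + \frac{w}{d}$)
$P = \frac{2 \sqrt{51}}{3}$ ($P = \sqrt{\frac{6 + 10}{6} + 20} = \sqrt{\frac{1}{6} \cdot 16 + 20} = \sqrt{\frac{8}{3} + 20} = \sqrt{\frac{68}{3}} = \frac{2 \sqrt{51}}{3} \approx 4.761$)
$P 443 = \frac{2 \sqrt{51}}{3} \cdot 443 = \frac{886 \sqrt{51}}{3}$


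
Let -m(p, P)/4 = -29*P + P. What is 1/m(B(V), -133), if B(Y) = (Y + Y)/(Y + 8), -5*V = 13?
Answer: -1/14896 ≈ -6.7132e-5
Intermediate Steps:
V = -13/5 (V = -⅕*13 = -13/5 ≈ -2.6000)
B(Y) = 2*Y/(8 + Y) (B(Y) = (2*Y)/(8 + Y) = 2*Y/(8 + Y))
m(p, P) = 112*P (m(p, P) = -4*(-29*P + P) = -(-112)*P = 112*P)
1/m(B(V), -133) = 1/(112*(-133)) = 1/(-14896) = -1/14896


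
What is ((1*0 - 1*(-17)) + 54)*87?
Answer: 6177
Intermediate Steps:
((1*0 - 1*(-17)) + 54)*87 = ((0 + 17) + 54)*87 = (17 + 54)*87 = 71*87 = 6177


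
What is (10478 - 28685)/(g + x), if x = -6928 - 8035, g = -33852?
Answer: 18207/48815 ≈ 0.37298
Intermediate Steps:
x = -14963
(10478 - 28685)/(g + x) = (10478 - 28685)/(-33852 - 14963) = -18207/(-48815) = -18207*(-1/48815) = 18207/48815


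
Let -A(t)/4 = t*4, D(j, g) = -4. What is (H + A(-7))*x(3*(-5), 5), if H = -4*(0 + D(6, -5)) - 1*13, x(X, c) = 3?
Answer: 345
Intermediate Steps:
A(t) = -16*t (A(t) = -4*t*4 = -16*t)
H = 3 (H = -4*(0 - 4) - 1*13 = -4*(-4) - 13 = 16 - 13 = 3)
(H + A(-7))*x(3*(-5), 5) = (3 - 16*(-7))*3 = (3 + 112)*3 = 115*3 = 345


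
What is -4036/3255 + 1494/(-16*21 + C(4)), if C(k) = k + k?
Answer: -3093389/533820 ≈ -5.7948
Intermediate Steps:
C(k) = 2*k
-4036/3255 + 1494/(-16*21 + C(4)) = -4036/3255 + 1494/(-16*21 + 2*4) = -4036*1/3255 + 1494/(-336 + 8) = -4036/3255 + 1494/(-328) = -4036/3255 + 1494*(-1/328) = -4036/3255 - 747/164 = -3093389/533820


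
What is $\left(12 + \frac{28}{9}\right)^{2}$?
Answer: $\frac{18496}{81} \approx 228.35$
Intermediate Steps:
$\left(12 + \frac{28}{9}\right)^{2} = \left(\frac{136}{9}\right)^{2} = \frac{18496}{81}$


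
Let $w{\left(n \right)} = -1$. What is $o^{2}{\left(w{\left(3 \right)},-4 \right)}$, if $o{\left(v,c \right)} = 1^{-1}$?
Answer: $1$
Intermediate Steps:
$o{\left(v,c \right)} = 1$
$o^{2}{\left(w{\left(3 \right)},-4 \right)} = 1^{2} = 1$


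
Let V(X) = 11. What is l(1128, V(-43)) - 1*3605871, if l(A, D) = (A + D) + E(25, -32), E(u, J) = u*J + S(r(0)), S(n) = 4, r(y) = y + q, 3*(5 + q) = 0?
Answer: -3605528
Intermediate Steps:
q = -5 (q = -5 + (1/3)*0 = -5 + 0 = -5)
r(y) = -5 + y (r(y) = y - 5 = -5 + y)
E(u, J) = 4 + J*u (E(u, J) = u*J + 4 = J*u + 4 = 4 + J*u)
l(A, D) = -796 + A + D (l(A, D) = (A + D) + (4 - 32*25) = (A + D) + (4 - 800) = (A + D) - 796 = -796 + A + D)
l(1128, V(-43)) - 1*3605871 = (-796 + 1128 + 11) - 1*3605871 = 343 - 3605871 = -3605528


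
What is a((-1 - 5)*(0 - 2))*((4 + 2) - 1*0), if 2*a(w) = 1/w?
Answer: ¼ ≈ 0.25000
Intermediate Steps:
a(w) = 1/(2*w) (a(w) = (1/w)/2 = 1/(2*w))
a((-1 - 5)*(0 - 2))*((4 + 2) - 1*0) = (1/(2*(((-1 - 5)*(0 - 2)))))*((4 + 2) - 1*0) = (1/(2*((-6*(-2)))))*(6 + 0) = ((½)/12)*6 = ((½)*(1/12))*6 = (1/24)*6 = ¼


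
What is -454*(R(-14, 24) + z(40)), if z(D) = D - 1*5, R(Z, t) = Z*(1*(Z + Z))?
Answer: -193858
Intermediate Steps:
R(Z, t) = 2*Z**2 (R(Z, t) = Z*(1*(2*Z)) = Z*(2*Z) = 2*Z**2)
z(D) = -5 + D (z(D) = D - 5 = -5 + D)
-454*(R(-14, 24) + z(40)) = -454*(2*(-14)**2 + (-5 + 40)) = -454*(2*196 + 35) = -454*(392 + 35) = -454*427 = -193858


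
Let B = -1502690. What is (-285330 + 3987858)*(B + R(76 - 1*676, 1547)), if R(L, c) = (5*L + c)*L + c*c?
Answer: 6525035442432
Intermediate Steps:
R(L, c) = c² + L*(c + 5*L) (R(L, c) = (c + 5*L)*L + c² = L*(c + 5*L) + c² = c² + L*(c + 5*L))
(-285330 + 3987858)*(B + R(76 - 1*676, 1547)) = (-285330 + 3987858)*(-1502690 + (1547² + 5*(76 - 1*676)² + (76 - 1*676)*1547)) = 3702528*(-1502690 + (2393209 + 5*(76 - 676)² + (76 - 676)*1547)) = 3702528*(-1502690 + (2393209 + 5*(-600)² - 600*1547)) = 3702528*(-1502690 + (2393209 + 5*360000 - 928200)) = 3702528*(-1502690 + (2393209 + 1800000 - 928200)) = 3702528*(-1502690 + 3265009) = 3702528*1762319 = 6525035442432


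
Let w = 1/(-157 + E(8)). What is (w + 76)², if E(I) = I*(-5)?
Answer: 224130841/38809 ≈ 5775.2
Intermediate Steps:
E(I) = -5*I
w = -1/197 (w = 1/(-157 - 5*8) = 1/(-157 - 40) = 1/(-197) = -1/197 ≈ -0.0050761)
(w + 76)² = (-1/197 + 76)² = (14971/197)² = 224130841/38809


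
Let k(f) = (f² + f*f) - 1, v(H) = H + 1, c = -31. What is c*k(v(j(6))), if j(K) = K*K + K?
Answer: -114607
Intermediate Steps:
j(K) = K + K² (j(K) = K² + K = K + K²)
v(H) = 1 + H
k(f) = -1 + 2*f² (k(f) = (f² + f²) - 1 = 2*f² - 1 = -1 + 2*f²)
c*k(v(j(6))) = -31*(-1 + 2*(1 + 6*(1 + 6))²) = -31*(-1 + 2*(1 + 6*7)²) = -31*(-1 + 2*(1 + 42)²) = -31*(-1 + 2*43²) = -31*(-1 + 2*1849) = -31*(-1 + 3698) = -31*3697 = -114607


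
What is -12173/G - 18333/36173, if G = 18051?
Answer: -771262912/652958823 ≈ -1.1812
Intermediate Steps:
-12173/G - 18333/36173 = -12173/18051 - 18333/36173 = -771262912/652958823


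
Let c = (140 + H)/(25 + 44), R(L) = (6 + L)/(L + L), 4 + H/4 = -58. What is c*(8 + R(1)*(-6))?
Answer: 468/23 ≈ 20.348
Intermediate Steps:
H = -248 (H = -16 + 4*(-58) = -16 - 232 = -248)
R(L) = (6 + L)/(2*L) (R(L) = (6 + L)/((2*L)) = (6 + L)*(1/(2*L)) = (6 + L)/(2*L))
c = -36/23 (c = (140 - 248)/(25 + 44) = -108/69 = -108*1/69 = -36/23 ≈ -1.5652)
c*(8 + R(1)*(-6)) = -36*(8 + ((½)*(6 + 1)/1)*(-6))/23 = -36*(8 + ((½)*1*7)*(-6))/23 = -36*(8 + (7/2)*(-6))/23 = -36*(8 - 21)/23 = -36/23*(-13) = 468/23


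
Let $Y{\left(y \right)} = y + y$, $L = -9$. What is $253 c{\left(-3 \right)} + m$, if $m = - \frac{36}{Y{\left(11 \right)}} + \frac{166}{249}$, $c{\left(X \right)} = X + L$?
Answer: $- \frac{100220}{33} \approx -3037.0$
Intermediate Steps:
$Y{\left(y \right)} = 2 y$
$c{\left(X \right)} = -9 + X$ ($c{\left(X \right)} = X - 9 = -9 + X$)
$m = - \frac{32}{33}$ ($m = - \frac{36}{2 \cdot 11} + \frac{166}{249} = - \frac{36}{22} + 166 \cdot \frac{1}{249} = \left(-36\right) \frac{1}{22} + \frac{2}{3} = - \frac{18}{11} + \frac{2}{3} = - \frac{32}{33} \approx -0.9697$)
$253 c{\left(-3 \right)} + m = 253 \left(-9 - 3\right) - \frac{32}{33} = 253 \left(-12\right) - \frac{32}{33} = -3036 - \frac{32}{33} = - \frac{100220}{33}$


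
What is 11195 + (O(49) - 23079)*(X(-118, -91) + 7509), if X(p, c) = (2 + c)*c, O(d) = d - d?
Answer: -360205837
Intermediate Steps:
O(d) = 0
X(p, c) = c*(2 + c)
11195 + (O(49) - 23079)*(X(-118, -91) + 7509) = 11195 + (0 - 23079)*(-91*(2 - 91) + 7509) = 11195 - 23079*(-91*(-89) + 7509) = 11195 - 23079*(8099 + 7509) = 11195 - 23079*15608 = 11195 - 360217032 = -360205837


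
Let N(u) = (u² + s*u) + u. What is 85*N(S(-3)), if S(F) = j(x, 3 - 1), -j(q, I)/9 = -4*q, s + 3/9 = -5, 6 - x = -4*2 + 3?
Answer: 13183500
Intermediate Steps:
x = 11 (x = 6 - (-4*2 + 3) = 6 - (-8 + 3) = 6 - 1*(-5) = 6 + 5 = 11)
s = -16/3 (s = -⅓ - 5 = -16/3 ≈ -5.3333)
j(q, I) = 36*q (j(q, I) = -(-36)*q = 36*q)
S(F) = 396 (S(F) = 36*11 = 396)
N(u) = u² - 13*u/3 (N(u) = (u² - 16*u/3) + u = u² - 13*u/3)
85*N(S(-3)) = 85*((⅓)*396*(-13 + 3*396)) = 85*((⅓)*396*(-13 + 1188)) = 85*((⅓)*396*1175) = 85*155100 = 13183500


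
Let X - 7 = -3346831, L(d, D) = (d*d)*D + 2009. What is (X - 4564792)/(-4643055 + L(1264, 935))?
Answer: -3955808/744602357 ≈ -0.0053126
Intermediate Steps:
L(d, D) = 2009 + D*d² (L(d, D) = d²*D + 2009 = D*d² + 2009 = 2009 + D*d²)
X = -3346824 (X = 7 - 3346831 = -3346824)
(X - 4564792)/(-4643055 + L(1264, 935)) = (-3346824 - 4564792)/(-4643055 + (2009 + 935*1264²)) = -7911616/(-4643055 + (2009 + 935*1597696)) = -7911616/(-4643055 + (2009 + 1493845760)) = -7911616/(-4643055 + 1493847769) = -7911616/1489204714 = -7911616*1/1489204714 = -3955808/744602357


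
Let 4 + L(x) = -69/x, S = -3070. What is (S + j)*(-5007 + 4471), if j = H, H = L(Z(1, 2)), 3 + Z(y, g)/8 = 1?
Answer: 3290705/2 ≈ 1.6454e+6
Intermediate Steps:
Z(y, g) = -16 (Z(y, g) = -24 + 8*1 = -24 + 8 = -16)
L(x) = -4 - 69/x
H = 5/16 (H = -4 - 69/(-16) = -4 - 69*(-1/16) = -4 + 69/16 = 5/16 ≈ 0.31250)
j = 5/16 ≈ 0.31250
(S + j)*(-5007 + 4471) = (-3070 + 5/16)*(-5007 + 4471) = -49115/16*(-536) = 3290705/2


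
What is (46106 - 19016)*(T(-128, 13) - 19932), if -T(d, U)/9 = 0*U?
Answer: -539957880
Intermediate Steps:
T(d, U) = 0 (T(d, U) = -0*U = -9*0 = 0)
(46106 - 19016)*(T(-128, 13) - 19932) = (46106 - 19016)*(0 - 19932) = 27090*(-19932) = -539957880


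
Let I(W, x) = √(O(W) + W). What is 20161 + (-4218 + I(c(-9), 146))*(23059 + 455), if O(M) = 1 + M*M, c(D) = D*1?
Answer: -99161891 + 23514*√73 ≈ -9.8961e+7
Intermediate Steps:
c(D) = D
O(M) = 1 + M²
I(W, x) = √(1 + W + W²) (I(W, x) = √((1 + W²) + W) = √(1 + W + W²))
20161 + (-4218 + I(c(-9), 146))*(23059 + 455) = 20161 + (-4218 + √(1 - 9 + (-9)²))*(23059 + 455) = 20161 + (-4218 + √(1 - 9 + 81))*23514 = 20161 + (-4218 + √73)*23514 = 20161 + (-99182052 + 23514*√73) = -99161891 + 23514*√73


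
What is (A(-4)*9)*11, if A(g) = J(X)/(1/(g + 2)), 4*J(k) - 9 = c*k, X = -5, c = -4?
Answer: -2871/2 ≈ -1435.5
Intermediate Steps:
J(k) = 9/4 - k (J(k) = 9/4 + (-4*k)/4 = 9/4 - k)
A(g) = 29/2 + 29*g/4 (A(g) = (9/4 - 1*(-5))/(1/(g + 2)) = (9/4 + 5)/(1/(2 + g)) = 29*(2 + g)/4 = 29/2 + 29*g/4)
(A(-4)*9)*11 = ((29/2 + (29/4)*(-4))*9)*11 = ((29/2 - 29)*9)*11 = -29/2*9*11 = -261/2*11 = -2871/2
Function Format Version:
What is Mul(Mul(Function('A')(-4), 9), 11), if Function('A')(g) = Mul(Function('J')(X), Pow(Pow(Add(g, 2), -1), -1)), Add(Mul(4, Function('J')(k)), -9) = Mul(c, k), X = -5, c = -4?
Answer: Rational(-2871, 2) ≈ -1435.5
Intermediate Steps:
Function('J')(k) = Add(Rational(9, 4), Mul(-1, k)) (Function('J')(k) = Add(Rational(9, 4), Mul(Rational(1, 4), Mul(-4, k))) = Add(Rational(9, 4), Mul(-1, k)))
Function('A')(g) = Add(Rational(29, 2), Mul(Rational(29, 4), g)) (Function('A')(g) = Mul(Add(Rational(9, 4), Mul(-1, -5)), Pow(Pow(Add(g, 2), -1), -1)) = Mul(Add(Rational(9, 4), 5), Pow(Pow(Add(2, g), -1), -1)) = Mul(Rational(29, 4), Add(2, g)) = Add(Rational(29, 2), Mul(Rational(29, 4), g)))
Mul(Mul(Function('A')(-4), 9), 11) = Mul(Mul(Add(Rational(29, 2), Mul(Rational(29, 4), -4)), 9), 11) = Mul(Mul(Add(Rational(29, 2), -29), 9), 11) = Mul(Mul(Rational(-29, 2), 9), 11) = Mul(Rational(-261, 2), 11) = Rational(-2871, 2)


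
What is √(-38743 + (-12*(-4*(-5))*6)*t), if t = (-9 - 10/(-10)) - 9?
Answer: I*√14263 ≈ 119.43*I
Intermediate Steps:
t = -17 (t = (-9 - 10*(-⅒)) - 9 = (-9 + 1) - 9 = -8 - 9 = -17)
√(-38743 + (-12*(-4*(-5))*6)*t) = √(-38743 - 12*(-4*(-5))*6*(-17)) = √(-38743 - 240*6*(-17)) = √(-38743 - 12*120*(-17)) = √(-38743 - 1440*(-17)) = √(-38743 + 24480) = √(-14263) = I*√14263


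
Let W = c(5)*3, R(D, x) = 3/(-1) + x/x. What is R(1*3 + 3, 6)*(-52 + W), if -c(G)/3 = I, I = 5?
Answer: 194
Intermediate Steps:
R(D, x) = -2 (R(D, x) = 3*(-1) + 1 = -3 + 1 = -2)
c(G) = -15 (c(G) = -3*5 = -15)
W = -45 (W = -15*3 = -45)
R(1*3 + 3, 6)*(-52 + W) = -2*(-52 - 45) = -2*(-97) = 194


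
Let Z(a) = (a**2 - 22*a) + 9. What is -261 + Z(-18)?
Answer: 468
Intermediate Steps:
Z(a) = 9 + a**2 - 22*a
-261 + Z(-18) = -261 + (9 + (-18)**2 - 22*(-18)) = -261 + (9 + 324 + 396) = -261 + 729 = 468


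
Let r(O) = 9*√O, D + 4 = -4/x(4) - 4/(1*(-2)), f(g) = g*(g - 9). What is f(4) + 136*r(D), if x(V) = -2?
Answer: -20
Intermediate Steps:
f(g) = g*(-9 + g)
D = 0 (D = -4 + (-4/(-2) - 4/(1*(-2))) = -4 + (-4*(-½) - 4/(-2)) = -4 + (2 - 4*(-½)) = -4 + (2 + 2) = -4 + 4 = 0)
f(4) + 136*r(D) = 4*(-9 + 4) + 136*(9*√0) = 4*(-5) + 136*(9*0) = -20 + 136*0 = -20 + 0 = -20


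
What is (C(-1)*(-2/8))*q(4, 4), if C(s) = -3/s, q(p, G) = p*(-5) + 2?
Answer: 27/2 ≈ 13.500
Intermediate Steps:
q(p, G) = 2 - 5*p (q(p, G) = -5*p + 2 = 2 - 5*p)
(C(-1)*(-2/8))*q(4, 4) = ((-3/(-1))*(-2/8))*(2 - 5*4) = ((-3*(-1))*(-2*1/8))*(2 - 20) = (3*(-1/4))*(-18) = -3/4*(-18) = 27/2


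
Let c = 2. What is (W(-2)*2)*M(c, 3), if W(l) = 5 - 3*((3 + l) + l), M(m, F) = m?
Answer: 32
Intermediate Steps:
W(l) = -4 - 6*l (W(l) = 5 - 3*(3 + 2*l) = 5 + (-9 - 6*l) = -4 - 6*l)
(W(-2)*2)*M(c, 3) = ((-4 - 6*(-2))*2)*2 = ((-4 + 12)*2)*2 = (8*2)*2 = 16*2 = 32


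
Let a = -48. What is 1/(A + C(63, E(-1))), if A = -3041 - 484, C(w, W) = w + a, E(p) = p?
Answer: -1/3510 ≈ -0.00028490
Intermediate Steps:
C(w, W) = -48 + w (C(w, W) = w - 48 = -48 + w)
A = -3525
1/(A + C(63, E(-1))) = 1/(-3525 + (-48 + 63)) = 1/(-3525 + 15) = 1/(-3510) = -1/3510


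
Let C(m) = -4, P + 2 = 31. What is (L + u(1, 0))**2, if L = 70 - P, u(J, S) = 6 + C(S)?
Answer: 1849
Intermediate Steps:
P = 29 (P = -2 + 31 = 29)
u(J, S) = 2 (u(J, S) = 6 - 4 = 2)
L = 41 (L = 70 - 1*29 = 70 - 29 = 41)
(L + u(1, 0))**2 = (41 + 2)**2 = 43**2 = 1849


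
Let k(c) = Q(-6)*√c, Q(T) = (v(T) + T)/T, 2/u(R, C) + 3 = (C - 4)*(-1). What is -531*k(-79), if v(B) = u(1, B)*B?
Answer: -4779*I*√79/7 ≈ -6068.1*I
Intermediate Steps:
u(R, C) = 2/(1 - C) (u(R, C) = 2/(-3 + (C - 4)*(-1)) = 2/(-3 + (-4 + C)*(-1)) = 2/(-3 + (4 - C)) = 2/(1 - C))
v(B) = -2*B/(-1 + B) (v(B) = (-2/(-1 + B))*B = -2*B/(-1 + B))
Q(T) = (T - 2*T/(-1 + T))/T (Q(T) = (-2*T/(-1 + T) + T)/T = (T - 2*T/(-1 + T))/T)
k(c) = 9*√c/7 (k(c) = ((-3 - 6)/(-1 - 6))*√c = (-9/(-7))*√c = (-⅐*(-9))*√c = 9*√c/7)
-531*k(-79) = -4779*√(-79)/7 = -4779*I*√79/7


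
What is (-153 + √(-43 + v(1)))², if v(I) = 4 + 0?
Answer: (153 - I*√39)² ≈ 23370.0 - 1911.0*I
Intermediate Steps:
v(I) = 4
(-153 + √(-43 + v(1)))² = (-153 + √(-43 + 4))² = (-153 + √(-39))² = (-153 + I*√39)²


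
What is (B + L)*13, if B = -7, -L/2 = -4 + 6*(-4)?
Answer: 637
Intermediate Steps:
L = 56 (L = -2*(-4 + 6*(-4)) = -2*(-4 - 24) = -2*(-28) = 56)
(B + L)*13 = (-7 + 56)*13 = 49*13 = 637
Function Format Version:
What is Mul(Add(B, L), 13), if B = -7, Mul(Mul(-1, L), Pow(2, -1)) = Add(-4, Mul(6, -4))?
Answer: 637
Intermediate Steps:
L = 56 (L = Mul(-2, Add(-4, Mul(6, -4))) = Mul(-2, Add(-4, -24)) = Mul(-2, -28) = 56)
Mul(Add(B, L), 13) = Mul(Add(-7, 56), 13) = Mul(49, 13) = 637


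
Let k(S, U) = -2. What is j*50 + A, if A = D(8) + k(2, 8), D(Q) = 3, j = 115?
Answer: 5751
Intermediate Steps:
A = 1 (A = 3 - 2 = 1)
j*50 + A = 115*50 + 1 = 5750 + 1 = 5751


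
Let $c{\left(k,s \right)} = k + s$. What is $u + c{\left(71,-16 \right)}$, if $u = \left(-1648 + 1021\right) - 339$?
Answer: $-911$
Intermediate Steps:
$u = -966$ ($u = -627 - 339 = -966$)
$u + c{\left(71,-16 \right)} = -966 + \left(71 - 16\right) = -966 + 55 = -911$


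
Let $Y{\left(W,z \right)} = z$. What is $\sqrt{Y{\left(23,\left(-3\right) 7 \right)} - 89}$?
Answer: $i \sqrt{110} \approx 10.488 i$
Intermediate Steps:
$\sqrt{Y{\left(23,\left(-3\right) 7 \right)} - 89} = \sqrt{\left(-3\right) 7 - 89} = \sqrt{-21 - 89} = \sqrt{-110} = i \sqrt{110}$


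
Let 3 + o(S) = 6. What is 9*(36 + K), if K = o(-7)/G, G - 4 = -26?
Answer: 7101/22 ≈ 322.77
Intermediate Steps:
G = -22 (G = 4 - 26 = -22)
o(S) = 3 (o(S) = -3 + 6 = 3)
K = -3/22 (K = 3/(-22) = 3*(-1/22) = -3/22 ≈ -0.13636)
9*(36 + K) = 9*(36 - 3/22) = 9*(789/22) = 7101/22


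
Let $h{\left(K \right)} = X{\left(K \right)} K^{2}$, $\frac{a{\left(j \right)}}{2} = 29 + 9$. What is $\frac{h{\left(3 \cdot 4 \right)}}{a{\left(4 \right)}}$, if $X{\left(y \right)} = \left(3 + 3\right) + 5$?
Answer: $\frac{396}{19} \approx 20.842$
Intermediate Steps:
$a{\left(j \right)} = 76$ ($a{\left(j \right)} = 2 \left(29 + 9\right) = 2 \cdot 38 = 76$)
$X{\left(y \right)} = 11$ ($X{\left(y \right)} = 6 + 5 = 11$)
$h{\left(K \right)} = 11 K^{2}$
$\frac{h{\left(3 \cdot 4 \right)}}{a{\left(4 \right)}} = \frac{11 \left(3 \cdot 4\right)^{2}}{76} = 11 \cdot 12^{2} \cdot \frac{1}{76} = 11 \cdot 144 \cdot \frac{1}{76} = 1584 \cdot \frac{1}{76} = \frac{396}{19}$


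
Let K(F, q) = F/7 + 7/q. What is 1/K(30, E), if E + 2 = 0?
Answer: 14/11 ≈ 1.2727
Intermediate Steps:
E = -2 (E = -2 + 0 = -2)
K(F, q) = 7/q + F/7 (K(F, q) = F*(⅐) + 7/q = F/7 + 7/q = 7/q + F/7)
1/K(30, E) = 1/(7/(-2) + (⅐)*30) = 1/(7*(-½) + 30/7) = 1/(-7/2 + 30/7) = 1/(11/14) = 14/11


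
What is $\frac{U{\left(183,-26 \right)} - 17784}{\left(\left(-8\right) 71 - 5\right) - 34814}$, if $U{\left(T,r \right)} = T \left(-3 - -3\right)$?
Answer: $\frac{17784}{35387} \approx 0.50256$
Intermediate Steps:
$U{\left(T,r \right)} = 0$ ($U{\left(T,r \right)} = T \left(-3 + 3\right) = T 0 = 0$)
$\frac{U{\left(183,-26 \right)} - 17784}{\left(\left(-8\right) 71 - 5\right) - 34814} = \frac{0 - 17784}{\left(\left(-8\right) 71 - 5\right) - 34814} = - \frac{17784}{\left(-568 - 5\right) - 34814} = - \frac{17784}{-573 - 34814} = - \frac{17784}{-35387} = \left(-17784\right) \left(- \frac{1}{35387}\right) = \frac{17784}{35387}$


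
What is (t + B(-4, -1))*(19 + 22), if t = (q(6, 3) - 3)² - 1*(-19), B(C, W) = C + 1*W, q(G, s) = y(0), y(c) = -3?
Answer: 2050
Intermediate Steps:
q(G, s) = -3
B(C, W) = C + W
t = 55 (t = (-3 - 3)² - 1*(-19) = (-6)² + 19 = 36 + 19 = 55)
(t + B(-4, -1))*(19 + 22) = (55 + (-4 - 1))*(19 + 22) = (55 - 5)*41 = 50*41 = 2050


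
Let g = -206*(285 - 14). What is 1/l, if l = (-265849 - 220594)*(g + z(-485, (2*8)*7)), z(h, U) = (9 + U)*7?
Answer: 1/26744149697 ≈ 3.7391e-11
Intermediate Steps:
z(h, U) = 63 + 7*U
g = -55826 (g = -206*271 = -55826)
l = 26744149697 (l = (-265849 - 220594)*(-55826 + (63 + 7*((2*8)*7))) = -486443*(-55826 + (63 + 7*(16*7))) = -486443*(-55826 + (63 + 7*112)) = -486443*(-55826 + (63 + 784)) = -486443*(-55826 + 847) = -486443*(-54979) = 26744149697)
1/l = 1/26744149697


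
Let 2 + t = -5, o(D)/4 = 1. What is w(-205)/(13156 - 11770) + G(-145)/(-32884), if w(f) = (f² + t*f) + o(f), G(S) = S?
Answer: 238245191/7596204 ≈ 31.364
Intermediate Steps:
o(D) = 4 (o(D) = 4*1 = 4)
t = -7 (t = -2 - 5 = -7)
w(f) = 4 + f² - 7*f (w(f) = (f² - 7*f) + 4 = 4 + f² - 7*f)
w(-205)/(13156 - 11770) + G(-145)/(-32884) = (4 + (-205)² - 7*(-205))/(13156 - 11770) - 145/(-32884) = (4 + 42025 + 1435)/1386 - 145*(-1/32884) = 43464*(1/1386) + 145/32884 = 7244/231 + 145/32884 = 238245191/7596204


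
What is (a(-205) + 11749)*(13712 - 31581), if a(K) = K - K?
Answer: -209942881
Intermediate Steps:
a(K) = 0
(a(-205) + 11749)*(13712 - 31581) = (0 + 11749)*(13712 - 31581) = 11749*(-17869) = -209942881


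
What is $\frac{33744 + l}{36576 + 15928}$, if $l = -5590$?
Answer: $\frac{14077}{26252} \approx 0.53623$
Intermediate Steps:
$\frac{33744 + l}{36576 + 15928} = \frac{33744 - 5590}{36576 + 15928} = \frac{28154}{52504} = 28154 \cdot \frac{1}{52504} = \frac{14077}{26252}$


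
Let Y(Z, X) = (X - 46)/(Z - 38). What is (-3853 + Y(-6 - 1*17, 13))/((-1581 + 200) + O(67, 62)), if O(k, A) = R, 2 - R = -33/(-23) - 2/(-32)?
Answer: 1840000/659349 ≈ 2.7906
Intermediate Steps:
R = 185/368 (R = 2 - (-33/(-23) - 2/(-32)) = 2 - (-33*(-1/23) - 2*(-1/32)) = 2 - (33/23 + 1/16) = 2 - 1*551/368 = 2 - 551/368 = 185/368 ≈ 0.50272)
O(k, A) = 185/368
Y(Z, X) = (-46 + X)/(-38 + Z)
(-3853 + Y(-6 - 1*17, 13))/((-1581 + 200) + O(67, 62)) = (-3853 + (-46 + 13)/(-38 + (-6 - 1*17)))/((-1581 + 200) + 185/368) = (-3853 - 33/(-38 + (-6 - 17)))/(-1381 + 185/368) = (-3853 - 33/(-38 - 23))/(-508023/368) = (-3853 - 33/(-61))*(-368/508023) = (-3853 - 1/61*(-33))*(-368/508023) = (-3853 + 33/61)*(-368/508023) = -235000/61*(-368/508023) = 1840000/659349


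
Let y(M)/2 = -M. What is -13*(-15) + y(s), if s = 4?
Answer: 187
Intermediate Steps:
y(M) = -2*M (y(M) = 2*(-M) = -2*M)
-13*(-15) + y(s) = -13*(-15) - 2*4 = 195 - 8 = 187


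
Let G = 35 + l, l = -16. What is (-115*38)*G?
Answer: -83030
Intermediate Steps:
G = 19 (G = 35 - 16 = 19)
(-115*38)*G = -115*38*19 = -4370*19 = -83030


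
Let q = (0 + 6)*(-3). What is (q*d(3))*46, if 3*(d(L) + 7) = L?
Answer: 4968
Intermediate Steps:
d(L) = -7 + L/3
q = -18 (q = 6*(-3) = -18)
(q*d(3))*46 = -18*(-7 + (1/3)*3)*46 = -18*(-7 + 1)*46 = -18*(-6)*46 = 108*46 = 4968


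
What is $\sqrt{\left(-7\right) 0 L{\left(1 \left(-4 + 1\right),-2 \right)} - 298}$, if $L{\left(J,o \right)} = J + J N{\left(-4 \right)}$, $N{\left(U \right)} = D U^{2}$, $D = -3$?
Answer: $i \sqrt{298} \approx 17.263 i$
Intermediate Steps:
$N{\left(U \right)} = - 3 U^{2}$
$L{\left(J,o \right)} = - 47 J$ ($L{\left(J,o \right)} = J + J \left(- 3 \left(-4\right)^{2}\right) = J + J \left(\left(-3\right) 16\right) = J + J \left(-48\right) = J - 48 J = - 47 J$)
$\sqrt{\left(-7\right) 0 L{\left(1 \left(-4 + 1\right),-2 \right)} - 298} = \sqrt{\left(-7\right) 0 \left(- 47 \cdot 1 \left(-4 + 1\right)\right) - 298} = \sqrt{0 \left(- 47 \cdot 1 \left(-3\right)\right) - 298} = \sqrt{0 \left(\left(-47\right) \left(-3\right)\right) - 298} = \sqrt{0 \cdot 141 - 298} = \sqrt{0 - 298} = \sqrt{-298} = i \sqrt{298}$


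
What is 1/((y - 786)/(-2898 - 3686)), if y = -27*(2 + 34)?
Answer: 3292/879 ≈ 3.7452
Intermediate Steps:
y = -972 (y = -27*36 = -972)
1/((y - 786)/(-2898 - 3686)) = 1/((-972 - 786)/(-2898 - 3686)) = 1/(-1758/(-6584)) = 1/(-1758*(-1/6584)) = 1/(879/3292) = 3292/879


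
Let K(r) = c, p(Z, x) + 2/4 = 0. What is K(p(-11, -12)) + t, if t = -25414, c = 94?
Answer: -25320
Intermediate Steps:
p(Z, x) = -½ (p(Z, x) = -½ + 0 = -½)
K(r) = 94
K(p(-11, -12)) + t = 94 - 25414 = -25320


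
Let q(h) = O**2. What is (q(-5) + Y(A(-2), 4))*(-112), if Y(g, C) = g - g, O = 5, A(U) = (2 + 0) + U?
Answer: -2800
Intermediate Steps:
A(U) = 2 + U
Y(g, C) = 0
q(h) = 25 (q(h) = 5**2 = 25)
(q(-5) + Y(A(-2), 4))*(-112) = (25 + 0)*(-112) = 25*(-112) = -2800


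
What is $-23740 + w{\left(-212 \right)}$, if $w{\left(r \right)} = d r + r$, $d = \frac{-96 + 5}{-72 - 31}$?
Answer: $- \frac{2486348}{103} \approx -24139.0$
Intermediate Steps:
$d = \frac{91}{103}$ ($d = - \frac{91}{-103} = \left(-91\right) \left(- \frac{1}{103}\right) = \frac{91}{103} \approx 0.8835$)
$w{\left(r \right)} = \frac{194 r}{103}$ ($w{\left(r \right)} = \frac{91 r}{103} + r = \frac{194 r}{103}$)
$-23740 + w{\left(-212 \right)} = -23740 + \frac{194}{103} \left(-212\right) = -23740 - \frac{41128}{103} = - \frac{2486348}{103}$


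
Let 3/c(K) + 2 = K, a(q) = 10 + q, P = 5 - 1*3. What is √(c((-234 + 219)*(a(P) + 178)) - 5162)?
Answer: I*√10496805251/1426 ≈ 71.847*I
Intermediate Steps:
P = 2 (P = 5 - 3 = 2)
c(K) = 3/(-2 + K)
√(c((-234 + 219)*(a(P) + 178)) - 5162) = √(3/(-2 + (-234 + 219)*((10 + 2) + 178)) - 5162) = √(3/(-2 - 15*(12 + 178)) - 5162) = √(3/(-2 - 15*190) - 5162) = √(3/(-2 - 2850) - 5162) = √(3/(-2852) - 5162) = √(3*(-1/2852) - 5162) = √(-3/2852 - 5162) = √(-14722027/2852) = I*√10496805251/1426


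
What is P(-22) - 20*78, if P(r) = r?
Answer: -1582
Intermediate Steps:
P(-22) - 20*78 = -22 - 20*78 = -22 - 1*1560 = -22 - 1560 = -1582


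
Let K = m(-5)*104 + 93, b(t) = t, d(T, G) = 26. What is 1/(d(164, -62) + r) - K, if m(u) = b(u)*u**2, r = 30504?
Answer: 394050711/30530 ≈ 12907.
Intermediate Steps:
m(u) = u**3 (m(u) = u*u**2 = u**3)
K = -12907 (K = (-5)**3*104 + 93 = -125*104 + 93 = -13000 + 93 = -12907)
1/(d(164, -62) + r) - K = 1/(26 + 30504) - 1*(-12907) = 1/30530 + 12907 = 394050711/30530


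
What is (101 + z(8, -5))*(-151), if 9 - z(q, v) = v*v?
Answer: -12835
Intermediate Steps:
z(q, v) = 9 - v² (z(q, v) = 9 - v*v = 9 - v²)
(101 + z(8, -5))*(-151) = (101 + (9 - 1*(-5)²))*(-151) = (101 + (9 - 1*25))*(-151) = (101 + (9 - 25))*(-151) = (101 - 16)*(-151) = 85*(-151) = -12835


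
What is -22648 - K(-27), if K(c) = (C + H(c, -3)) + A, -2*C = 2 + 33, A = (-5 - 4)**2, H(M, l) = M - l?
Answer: -45375/2 ≈ -22688.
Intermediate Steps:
A = 81 (A = (-9)**2 = 81)
C = -35/2 (C = -(2 + 33)/2 = -1/2*35 = -35/2 ≈ -17.500)
K(c) = 133/2 + c (K(c) = (-35/2 + (c - 1*(-3))) + 81 = (-35/2 + (c + 3)) + 81 = (-35/2 + (3 + c)) + 81 = (-29/2 + c) + 81 = 133/2 + c)
-22648 - K(-27) = -22648 - (133/2 - 27) = -22648 - 1*79/2 = -22648 - 79/2 = -45375/2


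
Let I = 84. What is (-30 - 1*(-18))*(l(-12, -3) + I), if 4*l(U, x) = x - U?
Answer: -1035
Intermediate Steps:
l(U, x) = -U/4 + x/4 (l(U, x) = (x - U)/4 = -U/4 + x/4)
(-30 - 1*(-18))*(l(-12, -3) + I) = (-30 - 1*(-18))*((-1/4*(-12) + (1/4)*(-3)) + 84) = (-30 + 18)*((3 - 3/4) + 84) = -12*(9/4 + 84) = -12*345/4 = -1035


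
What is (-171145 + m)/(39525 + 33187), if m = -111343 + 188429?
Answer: -94059/72712 ≈ -1.2936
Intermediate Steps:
m = 77086
(-171145 + m)/(39525 + 33187) = (-171145 + 77086)/(39525 + 33187) = -94059/72712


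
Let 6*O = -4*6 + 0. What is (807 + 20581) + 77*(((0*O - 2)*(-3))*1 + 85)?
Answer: 28395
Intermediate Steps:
O = -4 (O = (-4*6 + 0)/6 = (-24 + 0)/6 = (⅙)*(-24) = -4)
(807 + 20581) + 77*(((0*O - 2)*(-3))*1 + 85) = (807 + 20581) + 77*(((0*(-4) - 2)*(-3))*1 + 85) = 21388 + 77*(((0 - 2)*(-3))*1 + 85) = 21388 + 77*(-2*(-3)*1 + 85) = 21388 + 77*(6*1 + 85) = 21388 + 77*(6 + 85) = 21388 + 77*91 = 21388 + 7007 = 28395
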